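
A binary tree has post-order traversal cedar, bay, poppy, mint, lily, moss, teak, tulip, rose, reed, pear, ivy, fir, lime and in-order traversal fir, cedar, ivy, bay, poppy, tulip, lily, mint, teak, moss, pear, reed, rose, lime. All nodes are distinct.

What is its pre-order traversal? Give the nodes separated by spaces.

The last element of post-order is the root; it splits in-order into left and right subtrees.
Root lime: left subtree has 13 nodes {fir, cedar, ivy, bay, poppy, tulip, lily, mint, teak, moss, pear, reed, rose}, right has 0 { }.
  Root fir: left subtree has 0 nodes { }, right has 12 {cedar, ivy, bay, poppy, tulip, lily, mint, teak, moss, pear, reed, rose}.
    Root ivy: left subtree has 1 node {cedar}, right has 10 {bay, poppy, tulip, lily, mint, teak, moss, pear, reed, rose}.
      Root pear: left subtree has 7 nodes {bay, poppy, tulip, lily, mint, teak, moss}, right has 2 {reed, rose}.
        Root tulip: left subtree has 2 nodes {bay, poppy}, right has 4 {lily, mint, teak, moss}.
          Root poppy: left subtree has 1 node {bay}, right has 0 { }.
          Root teak: left subtree has 2 nodes {lily, mint}, right has 1 {moss}.
            Root lily: left subtree has 0 nodes { }, right has 1 {mint}.
        Root reed: left subtree has 0 nodes { }, right has 1 {rose}.

lime fir ivy cedar pear tulip poppy bay teak lily mint moss reed rose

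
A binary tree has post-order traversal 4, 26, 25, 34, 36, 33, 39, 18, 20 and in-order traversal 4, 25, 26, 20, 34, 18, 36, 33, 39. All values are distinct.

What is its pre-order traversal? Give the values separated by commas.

The last element of post-order is the root; it splits in-order into left and right subtrees.
Root 20: left subtree has 3 nodes {4, 25, 26}, right has 5 {34, 18, 36, 33, 39}.
  Root 25: left subtree has 1 node {4}, right has 1 {26}.
  Root 18: left subtree has 1 node {34}, right has 3 {36, 33, 39}.
    Root 39: left subtree has 2 nodes {36, 33}, right has 0 { }.
      Root 33: left subtree has 1 node {36}, right has 0 { }.

20, 25, 4, 26, 18, 34, 39, 33, 36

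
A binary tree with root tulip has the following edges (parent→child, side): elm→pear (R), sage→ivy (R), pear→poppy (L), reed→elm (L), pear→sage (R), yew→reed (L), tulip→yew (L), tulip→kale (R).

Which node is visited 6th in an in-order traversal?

reed

In-order visits the left subtree, then the node, then the right subtree.
At tulip: go left to yew.
  At yew: go left to reed.
    At reed: go left to elm.
      At elm: no left child.
      Visit elm.
      At elm: go right to pear.
        At pear: go left to poppy.
          poppy is a leaf — visit poppy.
        Visit pear.
        At pear: go right to sage.
          At sage: no left child.
          Visit sage.
          At sage: go right to ivy.
            ivy is a leaf — visit ivy.
    Visit reed.
    At reed: no right child.
  Visit yew.
  At yew: no right child.
Visit tulip.
At tulip: go right to kale.
  kale is a leaf — visit kale.
Full in-order sequence: elm, poppy, pear, sage, ivy, reed, yew, tulip, kale.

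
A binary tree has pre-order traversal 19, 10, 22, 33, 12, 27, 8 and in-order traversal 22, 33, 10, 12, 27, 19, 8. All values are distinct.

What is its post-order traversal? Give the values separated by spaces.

33 22 27 12 10 8 19

The first element of pre-order is the root; it splits in-order into left and right subtrees.
Root 19: left subtree has 5 nodes {22, 33, 10, 12, 27}, right has 1 {8}.
  Root 10: left subtree has 2 nodes {22, 33}, right has 2 {12, 27}.
    Root 22: left subtree has 0 nodes { }, right has 1 {33}.
    Root 12: left subtree has 0 nodes { }, right has 1 {27}.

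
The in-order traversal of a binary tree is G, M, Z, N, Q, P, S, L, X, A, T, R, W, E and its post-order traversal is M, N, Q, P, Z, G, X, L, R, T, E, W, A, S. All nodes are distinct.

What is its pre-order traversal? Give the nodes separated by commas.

The last element of post-order is the root; it splits in-order into left and right subtrees.
Root S: left subtree has 6 nodes {G, M, Z, N, Q, P}, right has 7 {L, X, A, T, R, W, E}.
  Root G: left subtree has 0 nodes { }, right has 5 {M, Z, N, Q, P}.
    Root Z: left subtree has 1 node {M}, right has 3 {N, Q, P}.
      Root P: left subtree has 2 nodes {N, Q}, right has 0 { }.
        Root Q: left subtree has 1 node {N}, right has 0 { }.
  Root A: left subtree has 2 nodes {L, X}, right has 4 {T, R, W, E}.
    Root L: left subtree has 0 nodes { }, right has 1 {X}.
    Root W: left subtree has 2 nodes {T, R}, right has 1 {E}.
      Root T: left subtree has 0 nodes { }, right has 1 {R}.

S, G, Z, M, P, Q, N, A, L, X, W, T, R, E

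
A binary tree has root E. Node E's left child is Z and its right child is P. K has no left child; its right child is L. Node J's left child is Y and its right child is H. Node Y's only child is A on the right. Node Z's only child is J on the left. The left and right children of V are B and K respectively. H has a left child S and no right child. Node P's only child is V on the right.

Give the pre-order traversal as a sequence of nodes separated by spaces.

E Z J Y A H S P V B K L

Pre-order visits the node, then its left subtree, then its right subtree.
Visit E.
At E: go left to Z.
  Visit Z.
  At Z: go left to J.
    Visit J.
    At J: go left to Y.
      Visit Y.
      At Y: no left child.
      At Y: go right to A.
        A is a leaf — visit A.
    At J: go right to H.
      Visit H.
      At H: go left to S.
        S is a leaf — visit S.
      At H: no right child.
  At Z: no right child.
At E: go right to P.
  Visit P.
  At P: no left child.
  At P: go right to V.
    Visit V.
    At V: go left to B.
      B is a leaf — visit B.
    At V: go right to K.
      Visit K.
      At K: no left child.
      At K: go right to L.
        L is a leaf — visit L.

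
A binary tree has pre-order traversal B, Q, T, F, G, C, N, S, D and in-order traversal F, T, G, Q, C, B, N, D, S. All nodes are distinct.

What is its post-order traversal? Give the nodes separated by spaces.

The first element of pre-order is the root; it splits in-order into left and right subtrees.
Root B: left subtree has 5 nodes {F, T, G, Q, C}, right has 3 {N, D, S}.
  Root Q: left subtree has 3 nodes {F, T, G}, right has 1 {C}.
    Root T: left subtree has 1 node {F}, right has 1 {G}.
  Root N: left subtree has 0 nodes { }, right has 2 {D, S}.
    Root S: left subtree has 1 node {D}, right has 0 { }.

F G T C Q D S N B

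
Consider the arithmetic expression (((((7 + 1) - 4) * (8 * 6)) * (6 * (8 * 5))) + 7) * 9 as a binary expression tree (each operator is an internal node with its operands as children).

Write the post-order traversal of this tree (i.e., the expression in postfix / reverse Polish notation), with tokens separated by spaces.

7 1 + 4 - 8 6 * * 6 8 5 * * * 7 + 9 *

Post-order on an expression tree gives postfix notation: for each operator, emit left operand, right operand, then the operator.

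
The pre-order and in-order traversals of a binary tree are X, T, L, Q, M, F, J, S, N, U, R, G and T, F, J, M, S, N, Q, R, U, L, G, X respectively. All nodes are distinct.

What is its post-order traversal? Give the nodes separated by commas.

The first element of pre-order is the root; it splits in-order into left and right subtrees.
Root X: left subtree has 11 nodes {T, F, J, M, S, N, Q, R, U, L, G}, right has 0 { }.
  Root T: left subtree has 0 nodes { }, right has 10 {F, J, M, S, N, Q, R, U, L, G}.
    Root L: left subtree has 8 nodes {F, J, M, S, N, Q, R, U}, right has 1 {G}.
      Root Q: left subtree has 5 nodes {F, J, M, S, N}, right has 2 {R, U}.
        Root M: left subtree has 2 nodes {F, J}, right has 2 {S, N}.
          Root F: left subtree has 0 nodes { }, right has 1 {J}.
          Root S: left subtree has 0 nodes { }, right has 1 {N}.
        Root U: left subtree has 1 node {R}, right has 0 { }.

J, F, N, S, M, R, U, Q, G, L, T, X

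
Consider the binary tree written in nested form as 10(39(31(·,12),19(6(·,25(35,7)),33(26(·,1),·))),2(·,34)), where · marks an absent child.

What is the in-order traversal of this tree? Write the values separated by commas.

31, 12, 39, 6, 35, 25, 7, 19, 26, 1, 33, 10, 2, 34

In-order visits the left subtree, then the node, then the right subtree.
At 10: go left to 39.
  At 39: go left to 31.
    At 31: no left child.
    Visit 31.
    At 31: go right to 12.
      12 is a leaf — visit 12.
  Visit 39.
  At 39: go right to 19.
    At 19: go left to 6.
      At 6: no left child.
      Visit 6.
      At 6: go right to 25.
        At 25: go left to 35.
          35 is a leaf — visit 35.
        Visit 25.
        At 25: go right to 7.
          7 is a leaf — visit 7.
    Visit 19.
    At 19: go right to 33.
      At 33: go left to 26.
        At 26: no left child.
        Visit 26.
        At 26: go right to 1.
          1 is a leaf — visit 1.
      Visit 33.
      At 33: no right child.
Visit 10.
At 10: go right to 2.
  At 2: no left child.
  Visit 2.
  At 2: go right to 34.
    34 is a leaf — visit 34.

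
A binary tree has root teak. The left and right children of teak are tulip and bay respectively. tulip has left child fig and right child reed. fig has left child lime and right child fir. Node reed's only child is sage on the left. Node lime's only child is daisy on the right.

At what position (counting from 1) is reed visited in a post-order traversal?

Post-order visits the left subtree, then the right subtree, then the node.
At teak: go left to tulip.
  At tulip: go left to fig.
    At fig: go left to lime.
      At lime: no left child.
      At lime: go right to daisy.
        daisy is a leaf — visit daisy.
      Visit lime.
    At fig: go right to fir.
      fir is a leaf — visit fir.
    Visit fig.
  At tulip: go right to reed.
    At reed: go left to sage.
      sage is a leaf — visit sage.
    At reed: no right child.
    Visit reed.
  Visit tulip.
At teak: go right to bay.
  bay is a leaf — visit bay.
Visit teak.
Full post-order sequence: daisy, lime, fir, fig, sage, reed, tulip, bay, teak.

6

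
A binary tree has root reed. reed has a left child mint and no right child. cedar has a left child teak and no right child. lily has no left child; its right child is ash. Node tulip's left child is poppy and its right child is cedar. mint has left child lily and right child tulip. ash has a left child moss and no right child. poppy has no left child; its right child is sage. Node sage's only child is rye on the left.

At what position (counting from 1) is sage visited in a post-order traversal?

Post-order visits the left subtree, then the right subtree, then the node.
At reed: go left to mint.
  At mint: go left to lily.
    At lily: no left child.
    At lily: go right to ash.
      At ash: go left to moss.
        moss is a leaf — visit moss.
      At ash: no right child.
      Visit ash.
    Visit lily.
  At mint: go right to tulip.
    At tulip: go left to poppy.
      At poppy: no left child.
      At poppy: go right to sage.
        At sage: go left to rye.
          rye is a leaf — visit rye.
        At sage: no right child.
        Visit sage.
      Visit poppy.
    At tulip: go right to cedar.
      At cedar: go left to teak.
        teak is a leaf — visit teak.
      At cedar: no right child.
      Visit cedar.
    Visit tulip.
  Visit mint.
At reed: no right child.
Visit reed.
Full post-order sequence: moss, ash, lily, rye, sage, poppy, teak, cedar, tulip, mint, reed.

5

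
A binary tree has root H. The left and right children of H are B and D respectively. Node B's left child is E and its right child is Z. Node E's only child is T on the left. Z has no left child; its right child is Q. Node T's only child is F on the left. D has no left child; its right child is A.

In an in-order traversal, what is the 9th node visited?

In-order visits the left subtree, then the node, then the right subtree.
At H: go left to B.
  At B: go left to E.
    At E: go left to T.
      At T: go left to F.
        F is a leaf — visit F.
      Visit T.
      At T: no right child.
    Visit E.
    At E: no right child.
  Visit B.
  At B: go right to Z.
    At Z: no left child.
    Visit Z.
    At Z: go right to Q.
      Q is a leaf — visit Q.
Visit H.
At H: go right to D.
  At D: no left child.
  Visit D.
  At D: go right to A.
    A is a leaf — visit A.
Full in-order sequence: F, T, E, B, Z, Q, H, D, A.

A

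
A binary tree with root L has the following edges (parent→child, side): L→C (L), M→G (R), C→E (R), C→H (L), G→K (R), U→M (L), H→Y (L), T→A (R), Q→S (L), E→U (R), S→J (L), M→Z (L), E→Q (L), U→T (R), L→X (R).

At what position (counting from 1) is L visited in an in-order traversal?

15

In-order visits the left subtree, then the node, then the right subtree.
At L: go left to C.
  At C: go left to H.
    At H: go left to Y.
      Y is a leaf — visit Y.
    Visit H.
    At H: no right child.
  Visit C.
  At C: go right to E.
    At E: go left to Q.
      At Q: go left to S.
        At S: go left to J.
          J is a leaf — visit J.
        Visit S.
        At S: no right child.
      Visit Q.
      At Q: no right child.
    Visit E.
    At E: go right to U.
      At U: go left to M.
        At M: go left to Z.
          Z is a leaf — visit Z.
        Visit M.
        At M: go right to G.
          At G: no left child.
          Visit G.
          At G: go right to K.
            K is a leaf — visit K.
      Visit U.
      At U: go right to T.
        At T: no left child.
        Visit T.
        At T: go right to A.
          A is a leaf — visit A.
Visit L.
At L: go right to X.
  X is a leaf — visit X.
Full in-order sequence: Y, H, C, J, S, Q, E, Z, M, G, K, U, T, A, L, X.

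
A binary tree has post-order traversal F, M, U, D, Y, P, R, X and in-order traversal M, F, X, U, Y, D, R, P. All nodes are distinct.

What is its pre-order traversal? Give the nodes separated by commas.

The last element of post-order is the root; it splits in-order into left and right subtrees.
Root X: left subtree has 2 nodes {M, F}, right has 5 {U, Y, D, R, P}.
  Root M: left subtree has 0 nodes { }, right has 1 {F}.
  Root R: left subtree has 3 nodes {U, Y, D}, right has 1 {P}.
    Root Y: left subtree has 1 node {U}, right has 1 {D}.

X, M, F, R, Y, U, D, P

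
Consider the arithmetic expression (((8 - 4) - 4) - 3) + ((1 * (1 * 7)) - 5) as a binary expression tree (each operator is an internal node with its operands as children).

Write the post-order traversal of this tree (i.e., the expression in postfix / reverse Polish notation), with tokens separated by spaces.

Post-order on an expression tree gives postfix notation: for each operator, emit left operand, right operand, then the operator.

8 4 - 4 - 3 - 1 1 7 * * 5 - +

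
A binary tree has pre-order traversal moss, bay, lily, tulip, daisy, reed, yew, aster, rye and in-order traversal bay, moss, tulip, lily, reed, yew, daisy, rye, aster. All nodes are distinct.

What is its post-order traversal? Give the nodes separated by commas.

The first element of pre-order is the root; it splits in-order into left and right subtrees.
Root moss: left subtree has 1 node {bay}, right has 7 {tulip, lily, reed, yew, daisy, rye, aster}.
  Root lily: left subtree has 1 node {tulip}, right has 5 {reed, yew, daisy, rye, aster}.
    Root daisy: left subtree has 2 nodes {reed, yew}, right has 2 {rye, aster}.
      Root reed: left subtree has 0 nodes { }, right has 1 {yew}.
      Root aster: left subtree has 1 node {rye}, right has 0 { }.

bay, tulip, yew, reed, rye, aster, daisy, lily, moss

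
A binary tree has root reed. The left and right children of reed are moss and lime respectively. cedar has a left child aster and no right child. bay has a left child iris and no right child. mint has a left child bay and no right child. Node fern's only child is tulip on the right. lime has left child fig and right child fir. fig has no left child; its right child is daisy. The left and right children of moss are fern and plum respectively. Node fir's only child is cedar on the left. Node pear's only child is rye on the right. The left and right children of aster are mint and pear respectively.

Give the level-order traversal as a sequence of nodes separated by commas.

Level-order visits nodes level by level from the root, left to right within each level.
Level 0: reed
Level 1: moss, lime
Level 2: fern, plum, fig, fir
Level 3: tulip, daisy, cedar
Level 4: aster
Level 5: mint, pear
Level 6: bay, rye
Level 7: iris

reed, moss, lime, fern, plum, fig, fir, tulip, daisy, cedar, aster, mint, pear, bay, rye, iris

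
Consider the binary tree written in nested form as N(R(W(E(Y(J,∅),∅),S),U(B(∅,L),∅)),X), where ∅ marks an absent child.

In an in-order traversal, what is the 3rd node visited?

In-order visits the left subtree, then the node, then the right subtree.
At N: go left to R.
  At R: go left to W.
    At W: go left to E.
      At E: go left to Y.
        At Y: go left to J.
          J is a leaf — visit J.
        Visit Y.
        At Y: no right child.
      Visit E.
      At E: no right child.
    Visit W.
    At W: go right to S.
      S is a leaf — visit S.
  Visit R.
  At R: go right to U.
    At U: go left to B.
      At B: no left child.
      Visit B.
      At B: go right to L.
        L is a leaf — visit L.
    Visit U.
    At U: no right child.
Visit N.
At N: go right to X.
  X is a leaf — visit X.
Full in-order sequence: J, Y, E, W, S, R, B, L, U, N, X.

E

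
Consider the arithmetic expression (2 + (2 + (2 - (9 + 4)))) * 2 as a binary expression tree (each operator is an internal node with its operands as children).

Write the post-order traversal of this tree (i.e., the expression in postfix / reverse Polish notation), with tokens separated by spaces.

2 2 2 9 4 + - + + 2 *

Post-order on an expression tree gives postfix notation: for each operator, emit left operand, right operand, then the operator.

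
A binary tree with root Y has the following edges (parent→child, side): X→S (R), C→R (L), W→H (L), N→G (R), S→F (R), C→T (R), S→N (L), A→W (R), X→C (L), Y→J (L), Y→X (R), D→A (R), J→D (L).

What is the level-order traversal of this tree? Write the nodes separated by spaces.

Level-order visits nodes level by level from the root, left to right within each level.
Level 0: Y
Level 1: J, X
Level 2: D, C, S
Level 3: A, R, T, N, F
Level 4: W, G
Level 5: H

Y J X D C S A R T N F W G H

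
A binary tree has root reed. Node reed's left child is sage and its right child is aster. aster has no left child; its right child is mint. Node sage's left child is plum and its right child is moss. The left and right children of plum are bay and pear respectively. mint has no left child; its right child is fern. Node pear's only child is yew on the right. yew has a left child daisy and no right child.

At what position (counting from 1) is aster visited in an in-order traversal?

In-order visits the left subtree, then the node, then the right subtree.
At reed: go left to sage.
  At sage: go left to plum.
    At plum: go left to bay.
      bay is a leaf — visit bay.
    Visit plum.
    At plum: go right to pear.
      At pear: no left child.
      Visit pear.
      At pear: go right to yew.
        At yew: go left to daisy.
          daisy is a leaf — visit daisy.
        Visit yew.
        At yew: no right child.
  Visit sage.
  At sage: go right to moss.
    moss is a leaf — visit moss.
Visit reed.
At reed: go right to aster.
  At aster: no left child.
  Visit aster.
  At aster: go right to mint.
    At mint: no left child.
    Visit mint.
    At mint: go right to fern.
      fern is a leaf — visit fern.
Full in-order sequence: bay, plum, pear, daisy, yew, sage, moss, reed, aster, mint, fern.

9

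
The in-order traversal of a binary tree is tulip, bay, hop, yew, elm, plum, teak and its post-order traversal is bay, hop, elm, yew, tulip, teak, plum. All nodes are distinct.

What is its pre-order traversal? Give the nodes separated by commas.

The last element of post-order is the root; it splits in-order into left and right subtrees.
Root plum: left subtree has 5 nodes {tulip, bay, hop, yew, elm}, right has 1 {teak}.
  Root tulip: left subtree has 0 nodes { }, right has 4 {bay, hop, yew, elm}.
    Root yew: left subtree has 2 nodes {bay, hop}, right has 1 {elm}.
      Root hop: left subtree has 1 node {bay}, right has 0 { }.

plum, tulip, yew, hop, bay, elm, teak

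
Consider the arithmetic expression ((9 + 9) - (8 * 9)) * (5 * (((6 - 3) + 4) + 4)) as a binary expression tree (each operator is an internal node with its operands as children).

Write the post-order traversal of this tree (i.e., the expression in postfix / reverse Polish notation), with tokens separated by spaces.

9 9 + 8 9 * - 5 6 3 - 4 + 4 + * *

Post-order on an expression tree gives postfix notation: for each operator, emit left operand, right operand, then the operator.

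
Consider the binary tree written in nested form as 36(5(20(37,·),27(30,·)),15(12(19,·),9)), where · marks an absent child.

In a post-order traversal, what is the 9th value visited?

Post-order visits the left subtree, then the right subtree, then the node.
At 36: go left to 5.
  At 5: go left to 20.
    At 20: go left to 37.
      37 is a leaf — visit 37.
    At 20: no right child.
    Visit 20.
  At 5: go right to 27.
    At 27: go left to 30.
      30 is a leaf — visit 30.
    At 27: no right child.
    Visit 27.
  Visit 5.
At 36: go right to 15.
  At 15: go left to 12.
    At 12: go left to 19.
      19 is a leaf — visit 19.
    At 12: no right child.
    Visit 12.
  At 15: go right to 9.
    9 is a leaf — visit 9.
  Visit 15.
Visit 36.
Full post-order sequence: 37, 20, 30, 27, 5, 19, 12, 9, 15, 36.

15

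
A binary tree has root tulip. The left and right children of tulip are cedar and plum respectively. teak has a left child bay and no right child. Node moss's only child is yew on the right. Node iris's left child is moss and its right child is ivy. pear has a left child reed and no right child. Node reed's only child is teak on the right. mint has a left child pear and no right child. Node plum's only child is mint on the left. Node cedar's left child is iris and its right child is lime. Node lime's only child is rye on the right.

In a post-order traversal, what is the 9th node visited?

teak

Post-order visits the left subtree, then the right subtree, then the node.
At tulip: go left to cedar.
  At cedar: go left to iris.
    At iris: go left to moss.
      At moss: no left child.
      At moss: go right to yew.
        yew is a leaf — visit yew.
      Visit moss.
    At iris: go right to ivy.
      ivy is a leaf — visit ivy.
    Visit iris.
  At cedar: go right to lime.
    At lime: no left child.
    At lime: go right to rye.
      rye is a leaf — visit rye.
    Visit lime.
  Visit cedar.
At tulip: go right to plum.
  At plum: go left to mint.
    At mint: go left to pear.
      At pear: go left to reed.
        At reed: no left child.
        At reed: go right to teak.
          At teak: go left to bay.
            bay is a leaf — visit bay.
          At teak: no right child.
          Visit teak.
        Visit reed.
      At pear: no right child.
      Visit pear.
    At mint: no right child.
    Visit mint.
  At plum: no right child.
  Visit plum.
Visit tulip.
Full post-order sequence: yew, moss, ivy, iris, rye, lime, cedar, bay, teak, reed, pear, mint, plum, tulip.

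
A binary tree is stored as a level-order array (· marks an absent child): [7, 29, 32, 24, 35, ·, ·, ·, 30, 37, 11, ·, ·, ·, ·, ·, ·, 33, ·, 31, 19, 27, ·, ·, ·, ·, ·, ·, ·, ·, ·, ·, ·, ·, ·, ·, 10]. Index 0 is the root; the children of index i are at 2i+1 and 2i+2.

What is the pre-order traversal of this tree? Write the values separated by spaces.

7 29 24 30 33 10 35 37 31 19 11 27 32

Pre-order visits the node, then its left subtree, then its right subtree.
Visit 7.
At 7: go left to 29.
  Visit 29.
  At 29: go left to 24.
    Visit 24.
    At 24: no left child.
    At 24: go right to 30.
      Visit 30.
      At 30: go left to 33.
        Visit 33.
        At 33: no left child.
        At 33: go right to 10.
          10 is a leaf — visit 10.
      At 30: no right child.
  At 29: go right to 35.
    Visit 35.
    At 35: go left to 37.
      Visit 37.
      At 37: go left to 31.
        31 is a leaf — visit 31.
      At 37: go right to 19.
        19 is a leaf — visit 19.
    At 35: go right to 11.
      Visit 11.
      At 11: go left to 27.
        27 is a leaf — visit 27.
      At 11: no right child.
At 7: go right to 32.
  32 is a leaf — visit 32.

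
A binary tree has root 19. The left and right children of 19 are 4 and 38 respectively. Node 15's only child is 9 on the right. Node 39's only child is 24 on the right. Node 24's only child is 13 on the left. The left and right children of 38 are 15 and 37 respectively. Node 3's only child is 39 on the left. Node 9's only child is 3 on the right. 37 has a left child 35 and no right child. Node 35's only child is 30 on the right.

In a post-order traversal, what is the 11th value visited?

38

Post-order visits the left subtree, then the right subtree, then the node.
At 19: go left to 4.
  4 is a leaf — visit 4.
At 19: go right to 38.
  At 38: go left to 15.
    At 15: no left child.
    At 15: go right to 9.
      At 9: no left child.
      At 9: go right to 3.
        At 3: go left to 39.
          At 39: no left child.
          At 39: go right to 24.
            At 24: go left to 13.
              13 is a leaf — visit 13.
            At 24: no right child.
            Visit 24.
          Visit 39.
        At 3: no right child.
        Visit 3.
      Visit 9.
    Visit 15.
  At 38: go right to 37.
    At 37: go left to 35.
      At 35: no left child.
      At 35: go right to 30.
        30 is a leaf — visit 30.
      Visit 35.
    At 37: no right child.
    Visit 37.
  Visit 38.
Visit 19.
Full post-order sequence: 4, 13, 24, 39, 3, 9, 15, 30, 35, 37, 38, 19.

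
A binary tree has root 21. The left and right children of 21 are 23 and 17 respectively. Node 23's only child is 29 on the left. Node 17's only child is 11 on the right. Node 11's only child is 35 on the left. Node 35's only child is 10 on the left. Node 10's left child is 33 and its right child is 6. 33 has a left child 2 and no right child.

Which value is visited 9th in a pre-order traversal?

Pre-order visits the node, then its left subtree, then its right subtree.
Visit 21.
At 21: go left to 23.
  Visit 23.
  At 23: go left to 29.
    29 is a leaf — visit 29.
  At 23: no right child.
At 21: go right to 17.
  Visit 17.
  At 17: no left child.
  At 17: go right to 11.
    Visit 11.
    At 11: go left to 35.
      Visit 35.
      At 35: go left to 10.
        Visit 10.
        At 10: go left to 33.
          Visit 33.
          At 33: go left to 2.
            2 is a leaf — visit 2.
          At 33: no right child.
        At 10: go right to 6.
          6 is a leaf — visit 6.
      At 35: no right child.
    At 11: no right child.
Full pre-order sequence: 21, 23, 29, 17, 11, 35, 10, 33, 2, 6.

2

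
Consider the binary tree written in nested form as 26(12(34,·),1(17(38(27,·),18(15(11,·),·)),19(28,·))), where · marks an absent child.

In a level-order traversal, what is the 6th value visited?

Level-order visits nodes level by level from the root, left to right within each level.
Level 0: 26
Level 1: 12, 1
Level 2: 34, 17, 19
Level 3: 38, 18, 28
Level 4: 27, 15
Level 5: 11
Full level-order sequence: 26, 12, 1, 34, 17, 19, 38, 18, 28, 27, 15, 11.

19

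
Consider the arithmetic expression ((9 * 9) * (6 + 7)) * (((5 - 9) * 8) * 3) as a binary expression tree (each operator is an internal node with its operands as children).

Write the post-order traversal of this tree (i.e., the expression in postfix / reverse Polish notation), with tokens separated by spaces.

9 9 * 6 7 + * 5 9 - 8 * 3 * *

Post-order on an expression tree gives postfix notation: for each operator, emit left operand, right operand, then the operator.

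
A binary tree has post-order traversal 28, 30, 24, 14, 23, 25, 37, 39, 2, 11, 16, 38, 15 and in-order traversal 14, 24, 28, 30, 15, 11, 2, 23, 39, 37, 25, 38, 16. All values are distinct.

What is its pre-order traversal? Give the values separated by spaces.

15 14 24 30 28 38 11 2 39 23 37 25 16

The last element of post-order is the root; it splits in-order into left and right subtrees.
Root 15: left subtree has 4 nodes {14, 24, 28, 30}, right has 8 {11, 2, 23, 39, 37, 25, 38, 16}.
  Root 14: left subtree has 0 nodes { }, right has 3 {24, 28, 30}.
    Root 24: left subtree has 0 nodes { }, right has 2 {28, 30}.
      Root 30: left subtree has 1 node {28}, right has 0 { }.
  Root 38: left subtree has 6 nodes {11, 2, 23, 39, 37, 25}, right has 1 {16}.
    Root 11: left subtree has 0 nodes { }, right has 5 {2, 23, 39, 37, 25}.
      Root 2: left subtree has 0 nodes { }, right has 4 {23, 39, 37, 25}.
        Root 39: left subtree has 1 node {23}, right has 2 {37, 25}.
          Root 37: left subtree has 0 nodes { }, right has 1 {25}.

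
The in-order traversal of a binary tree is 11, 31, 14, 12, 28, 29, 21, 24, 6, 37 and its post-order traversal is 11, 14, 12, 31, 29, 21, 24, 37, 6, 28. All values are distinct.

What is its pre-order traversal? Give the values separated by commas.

28, 31, 11, 12, 14, 6, 24, 21, 29, 37

The last element of post-order is the root; it splits in-order into left and right subtrees.
Root 28: left subtree has 4 nodes {11, 31, 14, 12}, right has 5 {29, 21, 24, 6, 37}.
  Root 31: left subtree has 1 node {11}, right has 2 {14, 12}.
    Root 12: left subtree has 1 node {14}, right has 0 { }.
  Root 6: left subtree has 3 nodes {29, 21, 24}, right has 1 {37}.
    Root 24: left subtree has 2 nodes {29, 21}, right has 0 { }.
      Root 21: left subtree has 1 node {29}, right has 0 { }.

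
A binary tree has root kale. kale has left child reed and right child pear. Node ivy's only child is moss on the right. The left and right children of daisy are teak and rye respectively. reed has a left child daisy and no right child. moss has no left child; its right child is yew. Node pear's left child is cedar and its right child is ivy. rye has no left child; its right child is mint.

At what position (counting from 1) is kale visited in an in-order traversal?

6

In-order visits the left subtree, then the node, then the right subtree.
At kale: go left to reed.
  At reed: go left to daisy.
    At daisy: go left to teak.
      teak is a leaf — visit teak.
    Visit daisy.
    At daisy: go right to rye.
      At rye: no left child.
      Visit rye.
      At rye: go right to mint.
        mint is a leaf — visit mint.
  Visit reed.
  At reed: no right child.
Visit kale.
At kale: go right to pear.
  At pear: go left to cedar.
    cedar is a leaf — visit cedar.
  Visit pear.
  At pear: go right to ivy.
    At ivy: no left child.
    Visit ivy.
    At ivy: go right to moss.
      At moss: no left child.
      Visit moss.
      At moss: go right to yew.
        yew is a leaf — visit yew.
Full in-order sequence: teak, daisy, rye, mint, reed, kale, cedar, pear, ivy, moss, yew.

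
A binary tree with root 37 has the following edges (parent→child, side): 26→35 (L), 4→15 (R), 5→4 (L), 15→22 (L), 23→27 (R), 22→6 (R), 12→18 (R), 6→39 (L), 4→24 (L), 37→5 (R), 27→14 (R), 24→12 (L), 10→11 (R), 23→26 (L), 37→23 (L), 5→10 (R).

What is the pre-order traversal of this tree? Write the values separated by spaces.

37 23 26 35 27 14 5 4 24 12 18 15 22 6 39 10 11

Pre-order visits the node, then its left subtree, then its right subtree.
Visit 37.
At 37: go left to 23.
  Visit 23.
  At 23: go left to 26.
    Visit 26.
    At 26: go left to 35.
      35 is a leaf — visit 35.
    At 26: no right child.
  At 23: go right to 27.
    Visit 27.
    At 27: no left child.
    At 27: go right to 14.
      14 is a leaf — visit 14.
At 37: go right to 5.
  Visit 5.
  At 5: go left to 4.
    Visit 4.
    At 4: go left to 24.
      Visit 24.
      At 24: go left to 12.
        Visit 12.
        At 12: no left child.
        At 12: go right to 18.
          18 is a leaf — visit 18.
      At 24: no right child.
    At 4: go right to 15.
      Visit 15.
      At 15: go left to 22.
        Visit 22.
        At 22: no left child.
        At 22: go right to 6.
          Visit 6.
          At 6: go left to 39.
            39 is a leaf — visit 39.
          At 6: no right child.
      At 15: no right child.
  At 5: go right to 10.
    Visit 10.
    At 10: no left child.
    At 10: go right to 11.
      11 is a leaf — visit 11.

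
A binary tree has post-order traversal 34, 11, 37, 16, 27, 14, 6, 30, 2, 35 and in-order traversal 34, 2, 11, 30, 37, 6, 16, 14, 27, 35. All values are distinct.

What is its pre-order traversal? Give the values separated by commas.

35, 2, 34, 30, 11, 6, 37, 14, 16, 27

The last element of post-order is the root; it splits in-order into left and right subtrees.
Root 35: left subtree has 9 nodes {34, 2, 11, 30, 37, 6, 16, 14, 27}, right has 0 { }.
  Root 2: left subtree has 1 node {34}, right has 7 {11, 30, 37, 6, 16, 14, 27}.
    Root 30: left subtree has 1 node {11}, right has 5 {37, 6, 16, 14, 27}.
      Root 6: left subtree has 1 node {37}, right has 3 {16, 14, 27}.
        Root 14: left subtree has 1 node {16}, right has 1 {27}.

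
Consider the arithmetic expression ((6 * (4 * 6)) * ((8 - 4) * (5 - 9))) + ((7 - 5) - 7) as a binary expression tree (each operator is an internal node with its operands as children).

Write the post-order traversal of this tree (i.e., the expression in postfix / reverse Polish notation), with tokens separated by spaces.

6 4 6 * * 8 4 - 5 9 - * * 7 5 - 7 - +

Post-order on an expression tree gives postfix notation: for each operator, emit left operand, right operand, then the operator.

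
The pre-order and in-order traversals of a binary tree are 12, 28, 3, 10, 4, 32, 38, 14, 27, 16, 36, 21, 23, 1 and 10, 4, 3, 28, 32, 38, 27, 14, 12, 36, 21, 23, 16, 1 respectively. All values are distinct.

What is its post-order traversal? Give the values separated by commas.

The first element of pre-order is the root; it splits in-order into left and right subtrees.
Root 12: left subtree has 8 nodes {10, 4, 3, 28, 32, 38, 27, 14}, right has 5 {36, 21, 23, 16, 1}.
  Root 28: left subtree has 3 nodes {10, 4, 3}, right has 4 {32, 38, 27, 14}.
    Root 3: left subtree has 2 nodes {10, 4}, right has 0 { }.
      Root 10: left subtree has 0 nodes { }, right has 1 {4}.
    Root 32: left subtree has 0 nodes { }, right has 3 {38, 27, 14}.
      Root 38: left subtree has 0 nodes { }, right has 2 {27, 14}.
        Root 14: left subtree has 1 node {27}, right has 0 { }.
  Root 16: left subtree has 3 nodes {36, 21, 23}, right has 1 {1}.
    Root 36: left subtree has 0 nodes { }, right has 2 {21, 23}.
      Root 21: left subtree has 0 nodes { }, right has 1 {23}.

4, 10, 3, 27, 14, 38, 32, 28, 23, 21, 36, 1, 16, 12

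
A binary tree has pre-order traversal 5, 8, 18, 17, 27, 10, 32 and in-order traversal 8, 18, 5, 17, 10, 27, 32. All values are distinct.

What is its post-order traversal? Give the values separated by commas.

18, 8, 10, 32, 27, 17, 5

The first element of pre-order is the root; it splits in-order into left and right subtrees.
Root 5: left subtree has 2 nodes {8, 18}, right has 4 {17, 10, 27, 32}.
  Root 8: left subtree has 0 nodes { }, right has 1 {18}.
  Root 17: left subtree has 0 nodes { }, right has 3 {10, 27, 32}.
    Root 27: left subtree has 1 node {10}, right has 1 {32}.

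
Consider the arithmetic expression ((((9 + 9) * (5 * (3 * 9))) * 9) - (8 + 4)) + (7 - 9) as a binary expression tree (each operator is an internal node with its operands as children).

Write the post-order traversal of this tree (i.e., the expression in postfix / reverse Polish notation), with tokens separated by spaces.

9 9 + 5 3 9 * * * 9 * 8 4 + - 7 9 - +

Post-order on an expression tree gives postfix notation: for each operator, emit left operand, right operand, then the operator.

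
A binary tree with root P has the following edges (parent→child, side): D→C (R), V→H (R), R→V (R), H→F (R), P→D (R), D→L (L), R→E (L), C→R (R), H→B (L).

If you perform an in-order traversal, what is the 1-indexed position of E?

In-order visits the left subtree, then the node, then the right subtree.
At P: no left child.
Visit P.
At P: go right to D.
  At D: go left to L.
    L is a leaf — visit L.
  Visit D.
  At D: go right to C.
    At C: no left child.
    Visit C.
    At C: go right to R.
      At R: go left to E.
        E is a leaf — visit E.
      Visit R.
      At R: go right to V.
        At V: no left child.
        Visit V.
        At V: go right to H.
          At H: go left to B.
            B is a leaf — visit B.
          Visit H.
          At H: go right to F.
            F is a leaf — visit F.
Full in-order sequence: P, L, D, C, E, R, V, B, H, F.

5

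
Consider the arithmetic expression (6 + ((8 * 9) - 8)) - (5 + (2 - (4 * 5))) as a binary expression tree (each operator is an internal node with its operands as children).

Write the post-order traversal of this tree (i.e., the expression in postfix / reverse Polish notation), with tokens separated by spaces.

6 8 9 * 8 - + 5 2 4 5 * - + -

Post-order on an expression tree gives postfix notation: for each operator, emit left operand, right operand, then the operator.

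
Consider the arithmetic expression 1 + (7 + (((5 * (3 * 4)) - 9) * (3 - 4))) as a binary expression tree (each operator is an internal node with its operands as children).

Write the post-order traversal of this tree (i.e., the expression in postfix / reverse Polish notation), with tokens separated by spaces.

Post-order on an expression tree gives postfix notation: for each operator, emit left operand, right operand, then the operator.

1 7 5 3 4 * * 9 - 3 4 - * + +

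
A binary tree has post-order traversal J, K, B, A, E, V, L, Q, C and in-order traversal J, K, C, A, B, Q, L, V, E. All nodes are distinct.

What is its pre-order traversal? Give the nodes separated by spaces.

The last element of post-order is the root; it splits in-order into left and right subtrees.
Root C: left subtree has 2 nodes {J, K}, right has 6 {A, B, Q, L, V, E}.
  Root K: left subtree has 1 node {J}, right has 0 { }.
  Root Q: left subtree has 2 nodes {A, B}, right has 3 {L, V, E}.
    Root A: left subtree has 0 nodes { }, right has 1 {B}.
    Root L: left subtree has 0 nodes { }, right has 2 {V, E}.
      Root V: left subtree has 0 nodes { }, right has 1 {E}.

C K J Q A B L V E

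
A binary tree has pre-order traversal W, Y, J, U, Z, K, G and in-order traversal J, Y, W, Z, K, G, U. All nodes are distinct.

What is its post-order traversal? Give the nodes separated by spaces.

The first element of pre-order is the root; it splits in-order into left and right subtrees.
Root W: left subtree has 2 nodes {J, Y}, right has 4 {Z, K, G, U}.
  Root Y: left subtree has 1 node {J}, right has 0 { }.
  Root U: left subtree has 3 nodes {Z, K, G}, right has 0 { }.
    Root Z: left subtree has 0 nodes { }, right has 2 {K, G}.
      Root K: left subtree has 0 nodes { }, right has 1 {G}.

J Y G K Z U W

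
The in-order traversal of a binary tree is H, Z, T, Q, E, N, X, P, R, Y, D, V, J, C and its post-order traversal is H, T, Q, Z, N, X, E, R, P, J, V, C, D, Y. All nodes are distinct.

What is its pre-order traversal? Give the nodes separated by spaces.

Y P E Z H Q T X N R D C V J

The last element of post-order is the root; it splits in-order into left and right subtrees.
Root Y: left subtree has 9 nodes {H, Z, T, Q, E, N, X, P, R}, right has 4 {D, V, J, C}.
  Root P: left subtree has 7 nodes {H, Z, T, Q, E, N, X}, right has 1 {R}.
    Root E: left subtree has 4 nodes {H, Z, T, Q}, right has 2 {N, X}.
      Root Z: left subtree has 1 node {H}, right has 2 {T, Q}.
        Root Q: left subtree has 1 node {T}, right has 0 { }.
      Root X: left subtree has 1 node {N}, right has 0 { }.
  Root D: left subtree has 0 nodes { }, right has 3 {V, J, C}.
    Root C: left subtree has 2 nodes {V, J}, right has 0 { }.
      Root V: left subtree has 0 nodes { }, right has 1 {J}.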